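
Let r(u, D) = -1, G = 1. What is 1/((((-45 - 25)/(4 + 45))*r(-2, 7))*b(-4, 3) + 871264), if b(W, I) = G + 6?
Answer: 1/871274 ≈ 1.1477e-6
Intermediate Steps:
b(W, I) = 7 (b(W, I) = 1 + 6 = 7)
1/((((-45 - 25)/(4 + 45))*r(-2, 7))*b(-4, 3) + 871264) = 1/((((-45 - 25)/(4 + 45))*(-1))*7 + 871264) = 1/((-70/49*(-1))*7 + 871264) = 1/((-70*1/49*(-1))*7 + 871264) = 1/(-10/7*(-1)*7 + 871264) = 1/((10/7)*7 + 871264) = 1/(10 + 871264) = 1/871274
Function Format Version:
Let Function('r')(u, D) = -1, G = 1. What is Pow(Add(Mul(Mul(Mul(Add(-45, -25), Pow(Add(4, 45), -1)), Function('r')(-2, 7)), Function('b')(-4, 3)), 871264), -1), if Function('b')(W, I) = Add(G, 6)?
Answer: Rational(1, 871274) ≈ 1.1477e-6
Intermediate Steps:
Function('b')(W, I) = 7 (Function('b')(W, I) = Add(1, 6) = 7)
Pow(Add(Mul(Mul(Mul(Add(-45, -25), Pow(Add(4, 45), -1)), Function('r')(-2, 7)), Function('b')(-4, 3)), 871264), -1) = Pow(Add(Mul(Mul(Mul(Add(-45, -25), Pow(Add(4, 45), -1)), -1), 7), 871264), -1) = Pow(Add(Mul(Mul(Mul(-70, Pow(49, -1)), -1), 7), 871264), -1) = Pow(Add(Mul(Mul(Mul(-70, Rational(1, 49)), -1), 7), 871264), -1) = Pow(Add(Mul(Mul(Rational(-10, 7), -1), 7), 871264), -1) = Pow(Add(Mul(Rational(10, 7), 7), 871264), -1) = Pow(Add(10, 871264), -1) = Pow(871274, -1) = Rational(1, 871274)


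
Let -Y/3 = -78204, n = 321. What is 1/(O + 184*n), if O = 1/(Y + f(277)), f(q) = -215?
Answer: 234397/13844424409 ≈ 1.6931e-5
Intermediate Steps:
Y = 234612 (Y = -3*(-78204) = 234612)
O = 1/234397 (O = 1/(234612 - 215) = 1/234397 ≈ 4.2663e-6)
1/(O + 184*n) = 1/(1/234397 + 184*321) = 1/(1/234397 + 59064) = 1/(13844424409/234397) = 234397/13844424409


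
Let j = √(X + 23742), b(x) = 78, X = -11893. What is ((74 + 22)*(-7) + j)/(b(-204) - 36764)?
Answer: 336/18343 - √41/2158 ≈ 0.015350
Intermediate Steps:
j = 17*√41 (j = √(-11893 + 23742) = √11849 = 17*√41 ≈ 108.85)
((74 + 22)*(-7) + j)/(b(-204) - 36764) = ((74 + 22)*(-7) + 17*√41)/(78 - 36764) = (96*(-7) + 17*√41)/(-36686) = (-672 + 17*√41)*(-1/36686) = 336/18343 - √41/2158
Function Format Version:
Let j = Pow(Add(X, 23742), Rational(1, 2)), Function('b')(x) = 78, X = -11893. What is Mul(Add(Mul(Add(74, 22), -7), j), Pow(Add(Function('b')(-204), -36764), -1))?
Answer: Add(Rational(336, 18343), Mul(Rational(-1, 2158), Pow(41, Rational(1, 2)))) ≈ 0.015350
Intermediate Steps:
j = Mul(17, Pow(41, Rational(1, 2))) (j = Pow(Add(-11893, 23742), Rational(1, 2)) = Pow(11849, Rational(1, 2)) = Mul(17, Pow(41, Rational(1, 2))) ≈ 108.85)
Mul(Add(Mul(Add(74, 22), -7), j), Pow(Add(Function('b')(-204), -36764), -1)) = Mul(Add(Mul(Add(74, 22), -7), Mul(17, Pow(41, Rational(1, 2)))), Pow(Add(78, -36764), -1)) = Mul(Add(Mul(96, -7), Mul(17, Pow(41, Rational(1, 2)))), Pow(-36686, -1)) = Mul(Add(-672, Mul(17, Pow(41, Rational(1, 2)))), Rational(-1, 36686)) = Add(Rational(336, 18343), Mul(Rational(-1, 2158), Pow(41, Rational(1, 2))))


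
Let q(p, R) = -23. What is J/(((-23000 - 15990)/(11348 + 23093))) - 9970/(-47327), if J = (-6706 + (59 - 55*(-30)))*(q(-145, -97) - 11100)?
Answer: -12942494035532331/263611390 ≈ -4.9097e+7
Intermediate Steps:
J = 55581631 (J = (-6706 + (59 - 55*(-30)))*(-23 - 11100) = (-6706 + (59 + 1650))*(-11123) = (-6706 + 1709)*(-11123) = -4997*(-11123) = 55581631)
J/(((-23000 - 15990)/(11348 + 23093))) - 9970/(-47327) = 55581631/(((-23000 - 15990)/(11348 + 23093))) - 9970/(-47327) = 55581631/((-38990/34441)) - 9970*(-1/47327) = 55581631/((-38990*1/34441)) + 9970/47327 = 55581631/(-38990/34441) + 9970/47327 = 55581631*(-34441/38990) + 9970/47327 = -273469564753/5570 + 9970/47327 = -12942494035532331/263611390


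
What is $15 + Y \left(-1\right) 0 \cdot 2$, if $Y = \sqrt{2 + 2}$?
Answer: $15$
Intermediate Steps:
$Y = 2$ ($Y = \sqrt{4} = 2$)
$15 + Y \left(-1\right) 0 \cdot 2 = 15 + 2 \left(-1\right) 0 \cdot 2 = 15 + 2 \cdot 0 \cdot 2 = 15 + 2 \cdot 0 = 15 + 0 = 15$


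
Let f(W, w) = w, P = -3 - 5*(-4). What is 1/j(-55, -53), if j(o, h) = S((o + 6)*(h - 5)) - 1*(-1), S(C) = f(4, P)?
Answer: 1/18 ≈ 0.055556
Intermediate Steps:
P = 17 (P = -3 + 20 = 17)
S(C) = 17
j(o, h) = 18 (j(o, h) = 17 - 1*(-1) = 17 + 1 = 18)
1/j(-55, -53) = 1/18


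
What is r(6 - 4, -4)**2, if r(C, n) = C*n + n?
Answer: 144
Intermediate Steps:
r(C, n) = n + C*n
r(6 - 4, -4)**2 = (-4*(1 + (6 - 4)))**2 = (-4*(1 + 2))**2 = (-4*3)**2 = (-12)**2 = 144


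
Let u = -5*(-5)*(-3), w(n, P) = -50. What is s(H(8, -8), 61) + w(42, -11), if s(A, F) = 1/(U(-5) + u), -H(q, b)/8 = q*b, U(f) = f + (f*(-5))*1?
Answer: -2751/55 ≈ -50.018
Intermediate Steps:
U(f) = -4*f (U(f) = f - 5*f*1 = f - 5*f = -4*f)
H(q, b) = -8*b*q (H(q, b) = -8*q*b = -8*b*q)
u = -75 (u = 25*(-3) = -75)
s(A, F) = -1/55 (s(A, F) = 1/(-4*(-5) - 75) = 1/(20 - 75) = 1/(-55) = -1/55)
s(H(8, -8), 61) + w(42, -11) = -1/55 - 50 = -2751/55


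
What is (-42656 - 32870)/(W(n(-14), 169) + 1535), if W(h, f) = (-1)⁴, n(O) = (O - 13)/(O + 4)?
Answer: -37763/768 ≈ -49.171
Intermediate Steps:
n(O) = (-13 + O)/(4 + O)
W(h, f) = 1
(-42656 - 32870)/(W(n(-14), 169) + 1535) = (-42656 - 32870)/(1 + 1535) = -75526/1536 = -75526*1/1536 = -37763/768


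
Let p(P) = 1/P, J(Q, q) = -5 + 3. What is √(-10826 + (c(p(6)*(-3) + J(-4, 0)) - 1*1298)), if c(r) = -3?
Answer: I*√12127 ≈ 110.12*I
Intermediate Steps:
J(Q, q) = -2
p(P) = 1/P
√(-10826 + (c(p(6)*(-3) + J(-4, 0)) - 1*1298)) = √(-10826 + (-3 - 1*1298)) = √(-10826 + (-3 - 1298)) = √(-10826 - 1301) = √(-12127) = I*√12127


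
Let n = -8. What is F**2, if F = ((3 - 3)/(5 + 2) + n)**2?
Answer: 4096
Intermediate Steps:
F = 64 (F = ((3 - 3)/(5 + 2) - 8)**2 = (0/7 - 8)**2 = (0*(1/7) - 8)**2 = (0 - 8)**2 = (-8)**2 = 64)
F**2 = 64**2 = 4096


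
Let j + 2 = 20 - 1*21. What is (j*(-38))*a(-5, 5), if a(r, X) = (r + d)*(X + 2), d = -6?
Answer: -8778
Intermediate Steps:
j = -3 (j = -2 + (20 - 1*21) = -2 + (20 - 21) = -2 - 1 = -3)
a(r, X) = (-6 + r)*(2 + X) (a(r, X) = (r - 6)*(X + 2) = (-6 + r)*(2 + X))
(j*(-38))*a(-5, 5) = (-3*(-38))*(-12 - 6*5 + 2*(-5) + 5*(-5)) = 114*(-12 - 30 - 10 - 25) = 114*(-77) = -8778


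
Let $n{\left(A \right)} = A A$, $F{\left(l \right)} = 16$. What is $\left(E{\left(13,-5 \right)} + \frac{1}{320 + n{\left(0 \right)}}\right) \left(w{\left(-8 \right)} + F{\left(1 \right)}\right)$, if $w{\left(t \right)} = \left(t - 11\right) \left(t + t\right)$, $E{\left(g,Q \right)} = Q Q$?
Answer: $8001$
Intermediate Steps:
$E{\left(g,Q \right)} = Q^{2}$
$n{\left(A \right)} = A^{2}$
$w{\left(t \right)} = 2 t \left(-11 + t\right)$ ($w{\left(t \right)} = \left(-11 + t\right) 2 t = 2 t \left(-11 + t\right)$)
$\left(E{\left(13,-5 \right)} + \frac{1}{320 + n{\left(0 \right)}}\right) \left(w{\left(-8 \right)} + F{\left(1 \right)}\right) = \left(\left(-5\right)^{2} + \frac{1}{320 + 0^{2}}\right) \left(2 \left(-8\right) \left(-11 - 8\right) + 16\right) = \left(25 + \frac{1}{320 + 0}\right) \left(2 \left(-8\right) \left(-19\right) + 16\right) = \left(25 + \frac{1}{320}\right) \left(304 + 16\right) = \left(25 + \frac{1}{320}\right) 320 = \frac{8001}{320} \cdot 320 = 8001$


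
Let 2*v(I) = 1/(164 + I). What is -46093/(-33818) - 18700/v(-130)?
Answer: -43002922707/33818 ≈ -1.2716e+6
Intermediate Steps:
v(I) = 1/(2*(164 + I))
-46093/(-33818) - 18700/v(-130) = -46093/(-33818) - 18700/(1/(2*(164 - 130))) = -46093*(-1/33818) - 18700/((1/2)/34) = 46093/33818 - 18700/((1/2)*(1/34)) = 46093/33818 - 18700/1/68 = 46093/33818 - 18700*68 = 46093/33818 - 1271600 = -43002922707/33818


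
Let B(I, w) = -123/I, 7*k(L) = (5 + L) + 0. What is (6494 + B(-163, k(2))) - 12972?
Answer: -1055791/163 ≈ -6477.2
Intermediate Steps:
k(L) = 5/7 + L/7 (k(L) = ((5 + L) + 0)/7 = (5 + L)/7 = 5/7 + L/7)
(6494 + B(-163, k(2))) - 12972 = (6494 - 123/(-163)) - 12972 = (6494 - 123*(-1/163)) - 12972 = (6494 + 123/163) - 12972 = 1058645/163 - 12972 = -1055791/163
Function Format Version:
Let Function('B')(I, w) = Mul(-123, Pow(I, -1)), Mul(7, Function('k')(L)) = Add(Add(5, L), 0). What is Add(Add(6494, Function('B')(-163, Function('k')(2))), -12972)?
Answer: Rational(-1055791, 163) ≈ -6477.2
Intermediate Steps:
Function('k')(L) = Add(Rational(5, 7), Mul(Rational(1, 7), L)) (Function('k')(L) = Mul(Rational(1, 7), Add(Add(5, L), 0)) = Mul(Rational(1, 7), Add(5, L)) = Add(Rational(5, 7), Mul(Rational(1, 7), L)))
Add(Add(6494, Function('B')(-163, Function('k')(2))), -12972) = Add(Add(6494, Mul(-123, Pow(-163, -1))), -12972) = Add(Add(6494, Mul(-123, Rational(-1, 163))), -12972) = Add(Add(6494, Rational(123, 163)), -12972) = Add(Rational(1058645, 163), -12972) = Rational(-1055791, 163)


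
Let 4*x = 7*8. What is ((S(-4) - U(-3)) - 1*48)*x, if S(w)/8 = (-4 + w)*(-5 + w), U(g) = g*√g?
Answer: 7392 + 42*I*√3 ≈ 7392.0 + 72.746*I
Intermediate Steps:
U(g) = g^(3/2)
S(w) = 8*(-5 + w)*(-4 + w) (S(w) = 8*((-4 + w)*(-5 + w)) = 8*((-5 + w)*(-4 + w)) = 8*(-5 + w)*(-4 + w))
x = 14 (x = (7*8)/4 = (¼)*56 = 14)
((S(-4) - U(-3)) - 1*48)*x = (((160 - 72*(-4) + 8*(-4)²) - (-3)^(3/2)) - 1*48)*14 = (((160 + 288 + 8*16) - (-3)*I*√3) - 48)*14 = (((160 + 288 + 128) + 3*I*√3) - 48)*14 = ((576 + 3*I*√3) - 48)*14 = (528 + 3*I*√3)*14 = 7392 + 42*I*√3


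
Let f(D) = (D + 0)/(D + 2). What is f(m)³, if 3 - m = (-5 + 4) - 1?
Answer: 125/343 ≈ 0.36443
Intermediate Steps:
m = 5 (m = 3 - ((-5 + 4) - 1) = 3 - (-1 - 1) = 3 - 1*(-2) = 3 + 2 = 5)
f(D) = D/(2 + D)
f(m)³ = (5/(2 + 5))³ = (5/7)³ = 125/343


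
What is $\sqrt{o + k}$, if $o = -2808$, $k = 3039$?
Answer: $\sqrt{231} \approx 15.199$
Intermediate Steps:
$\sqrt{o + k} = \sqrt{-2808 + 3039} = \sqrt{231}$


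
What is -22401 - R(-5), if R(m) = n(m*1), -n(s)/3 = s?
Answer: -22416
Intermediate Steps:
n(s) = -3*s
R(m) = -3*m
-22401 - R(-5) = -22401 - (-3)*(-5) = -22401 - 1*15 = -22401 - 15 = -22416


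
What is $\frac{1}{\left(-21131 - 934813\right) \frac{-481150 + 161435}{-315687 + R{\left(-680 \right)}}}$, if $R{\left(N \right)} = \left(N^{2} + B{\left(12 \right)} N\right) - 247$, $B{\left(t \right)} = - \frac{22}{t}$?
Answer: $\frac{221569}{458444453940} \approx 4.8331 \cdot 10^{-7}$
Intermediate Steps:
$R{\left(N \right)} = -247 + N^{2} - \frac{11 N}{6}$ ($R{\left(N \right)} = \left(N^{2} + - \frac{22}{12} N\right) - 247 = \left(N^{2} + \left(-22\right) \frac{1}{12} N\right) - 247 = \left(N^{2} - \frac{11 N}{6}\right) - 247 = -247 + N^{2} - \frac{11 N}{6}$)
$\frac{1}{\left(-21131 - 934813\right) \frac{-481150 + 161435}{-315687 + R{\left(-680 \right)}}} = \frac{1}{\left(-21131 - 934813\right) \frac{-481150 + 161435}{-315687 - \left(- \frac{2999}{3} - 462400\right)}} = \frac{1}{\left(-955944\right) \left(- \frac{319715}{-315687 + \left(-247 + 462400 + \frac{3740}{3}\right)}\right)} = - \frac{1}{955944 \left(- \frac{319715}{-315687 + \frac{1390199}{3}}\right)} = - \frac{1}{955944 \left(- \frac{319715}{\frac{443138}{3}}\right)} = - \frac{1}{955944 \left(\left(-319715\right) \frac{3}{443138}\right)} = - \frac{1}{955944 \left(- \frac{959145}{443138}\right)} = \left(- \frac{1}{955944}\right) \left(- \frac{443138}{959145}\right) = \frac{221569}{458444453940}$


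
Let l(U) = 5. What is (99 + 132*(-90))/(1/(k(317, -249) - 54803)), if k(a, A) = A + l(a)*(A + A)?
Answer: 677902302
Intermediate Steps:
k(a, A) = 11*A (k(a, A) = A + 5*(A + A) = A + 5*(2*A) = A + 10*A = 11*A)
(99 + 132*(-90))/(1/(k(317, -249) - 54803)) = (99 + 132*(-90))/(1/(11*(-249) - 54803)) = (99 - 11880)/(1/(-2739 - 54803)) = -11781/(1/(-57542)) = -11781/(-1/57542) = -11781*(-57542) = 677902302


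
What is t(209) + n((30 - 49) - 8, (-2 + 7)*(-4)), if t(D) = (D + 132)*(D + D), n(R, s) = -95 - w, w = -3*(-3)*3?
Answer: 142416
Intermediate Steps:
w = 27 (w = 9*3 = 27)
n(R, s) = -122 (n(R, s) = -95 - 1*27 = -95 - 27 = -122)
t(D) = 2*D*(132 + D) (t(D) = (132 + D)*(2*D) = 2*D*(132 + D))
t(209) + n((30 - 49) - 8, (-2 + 7)*(-4)) = 2*209*(132 + 209) - 122 = 2*209*341 - 122 = 142538 - 122 = 142416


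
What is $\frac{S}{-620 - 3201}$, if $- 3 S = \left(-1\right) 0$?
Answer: $0$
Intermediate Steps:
$S = 0$ ($S = - \frac{\left(-1\right) 0}{3} = \left(- \frac{1}{3}\right) 0 = 0$)
$\frac{S}{-620 - 3201} = \frac{1}{-620 - 3201} \cdot 0 = \frac{1}{-3821} \cdot 0 = \left(- \frac{1}{3821}\right) 0 = 0$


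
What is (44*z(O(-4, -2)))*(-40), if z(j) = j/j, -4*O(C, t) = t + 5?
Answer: -1760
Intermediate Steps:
O(C, t) = -5/4 - t/4 (O(C, t) = -(t + 5)/4 = -(5 + t)/4 = -5/4 - t/4)
z(j) = 1
(44*z(O(-4, -2)))*(-40) = (44*1)*(-40) = 44*(-40) = -1760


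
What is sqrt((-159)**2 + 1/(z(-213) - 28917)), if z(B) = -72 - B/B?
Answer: sqrt(21246660519110)/28990 ≈ 159.00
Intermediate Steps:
z(B) = -73 (z(B) = -72 - 1*1 = -72 - 1 = -73)
sqrt((-159)**2 + 1/(z(-213) - 28917)) = sqrt((-159)**2 + 1/(-73 - 28917)) = sqrt(25281 + 1/(-28990)) = sqrt(25281 - 1/28990) = sqrt(732896189/28990) = sqrt(21246660519110)/28990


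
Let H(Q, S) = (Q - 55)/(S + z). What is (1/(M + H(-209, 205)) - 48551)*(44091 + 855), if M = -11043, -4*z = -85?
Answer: -7270252783807332/3331657 ≈ -2.1822e+9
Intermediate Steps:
z = 85/4 (z = -¼*(-85) = 85/4 ≈ 21.250)
H(Q, S) = (-55 + Q)/(85/4 + S) (H(Q, S) = (Q - 55)/(S + 85/4) = (-55 + Q)/(85/4 + S))
(1/(M + H(-209, 205)) - 48551)*(44091 + 855) = (1/(-11043 + 4*(-55 - 209)/(85 + 4*205)) - 48551)*(44091 + 855) = (1/(-11043 + 4*(-264)/(85 + 820)) - 48551)*44946 = (1/(-11043 + 4*(-264)/905) - 48551)*44946 = (1/(-11043 + 4*(1/905)*(-264)) - 48551)*44946 = (1/(-11043 - 1056/905) - 48551)*44946 = (1/(-9994971/905) - 48551)*44946 = (-905/9994971 - 48551)*44946 = -485265837926/9994971*44946 = -7270252783807332/3331657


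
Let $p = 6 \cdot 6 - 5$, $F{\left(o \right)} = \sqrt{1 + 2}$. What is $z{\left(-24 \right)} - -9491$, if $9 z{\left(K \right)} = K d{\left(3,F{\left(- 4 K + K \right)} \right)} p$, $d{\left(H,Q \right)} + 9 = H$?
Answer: $9987$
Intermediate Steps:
$F{\left(o \right)} = \sqrt{3}$
$d{\left(H,Q \right)} = -9 + H$
$p = 31$ ($p = 36 - 5 = 31$)
$z{\left(K \right)} = - \frac{62 K}{3}$ ($z{\left(K \right)} = \frac{K \left(-9 + 3\right) 31}{9} = \frac{K \left(-6\right) 31}{9} = \frac{- 6 K 31}{9} = \frac{\left(-186\right) K}{9} = - \frac{62 K}{3}$)
$z{\left(-24 \right)} - -9491 = \left(- \frac{62}{3}\right) \left(-24\right) - -9491 = 496 + \left(-4779 + 14270\right) = 496 + 9491 = 9987$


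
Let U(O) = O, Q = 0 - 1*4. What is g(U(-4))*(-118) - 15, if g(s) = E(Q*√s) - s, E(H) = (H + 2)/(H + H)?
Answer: -546 - 59*I/4 ≈ -546.0 - 14.75*I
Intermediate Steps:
Q = -4 (Q = 0 - 4 = -4)
E(H) = (2 + H)/(2*H) (E(H) = (2 + H)/((2*H)) = (2 + H)*(1/(2*H)) = (2 + H)/(2*H))
g(s) = -s - (2 - 4*√s)/(8*√s) (g(s) = (2 - 4*√s)/(2*((-4*√s))) - s = (-1/(4*√s))*(2 - 4*√s)/2 - s = -(2 - 4*√s)/(8*√s) - s = -s - (2 - 4*√s)/(8*√s))
g(U(-4))*(-118) - 15 = (½ - 1*(-4) - (-1)*I/8)*(-118) - 15 = (½ + 4 - (-1)*I/8)*(-118) - 15 = (½ + 4 + I/8)*(-118) - 15 = (9/2 + I/8)*(-118) - 15 = (-531 - 59*I/4) - 15 = -546 - 59*I/4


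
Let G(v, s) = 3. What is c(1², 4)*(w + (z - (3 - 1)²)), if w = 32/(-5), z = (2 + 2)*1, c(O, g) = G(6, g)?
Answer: -96/5 ≈ -19.200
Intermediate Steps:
c(O, g) = 3
z = 4 (z = 4*1 = 4)
w = -32/5 (w = 32*(-⅕) = -32/5 ≈ -6.4000)
c(1², 4)*(w + (z - (3 - 1)²)) = 3*(-32/5 + (4 - (3 - 1)²)) = 3*(-32/5 + (4 - 1*2²)) = 3*(-32/5 + (4 - 1*4)) = 3*(-32/5 + (4 - 4)) = 3*(-32/5 + 0) = 3*(-32/5) = -96/5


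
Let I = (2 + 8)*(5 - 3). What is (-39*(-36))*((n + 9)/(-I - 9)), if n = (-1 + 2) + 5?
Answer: -21060/29 ≈ -726.21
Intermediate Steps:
n = 6 (n = 1 + 5 = 6)
I = 20 (I = 10*2 = 20)
(-39*(-36))*((n + 9)/(-I - 9)) = (-39*(-36))*((6 + 9)/(-1*20 - 9)) = 1404*(15/(-20 - 9)) = 1404*(15/(-29)) = 1404*(15*(-1/29)) = 1404*(-15/29) = -21060/29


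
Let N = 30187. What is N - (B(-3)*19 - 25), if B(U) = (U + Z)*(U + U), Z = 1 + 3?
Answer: 30326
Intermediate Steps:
Z = 4
B(U) = 2*U*(4 + U) (B(U) = (U + 4)*(U + U) = (4 + U)*(2*U) = 2*U*(4 + U))
N - (B(-3)*19 - 25) = 30187 - ((2*(-3)*(4 - 3))*19 - 25) = 30187 - ((2*(-3)*1)*19 - 25) = 30187 - (-6*19 - 25) = 30187 - (-114 - 25) = 30187 - 1*(-139) = 30187 + 139 = 30326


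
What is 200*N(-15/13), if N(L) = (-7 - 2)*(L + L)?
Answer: 54000/13 ≈ 4153.8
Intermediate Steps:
N(L) = -18*L
200*N(-15/13) = 200*(-(-270)/13) = 200*(-18*(-15/13)) = 200*(270/13) = 54000/13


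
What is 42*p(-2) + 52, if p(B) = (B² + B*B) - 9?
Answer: 10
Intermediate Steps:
p(B) = -9 + 2*B² (p(B) = (B² + B²) - 9 = 2*B² - 9 = -9 + 2*B²)
42*p(-2) + 52 = 42*(-9 + 2*(-2)²) + 52 = 42*(-9 + 2*4) + 52 = 42*(-9 + 8) + 52 = 42*(-1) + 52 = -42 + 52 = 10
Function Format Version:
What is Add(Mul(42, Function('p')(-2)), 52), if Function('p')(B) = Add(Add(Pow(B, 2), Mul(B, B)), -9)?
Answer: 10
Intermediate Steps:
Function('p')(B) = Add(-9, Mul(2, Pow(B, 2))) (Function('p')(B) = Add(Add(Pow(B, 2), Pow(B, 2)), -9) = Add(Mul(2, Pow(B, 2)), -9) = Add(-9, Mul(2, Pow(B, 2))))
Add(Mul(42, Function('p')(-2)), 52) = Add(Mul(42, Add(-9, Mul(2, Pow(-2, 2)))), 52) = Add(Mul(42, Add(-9, Mul(2, 4))), 52) = Add(Mul(42, Add(-9, 8)), 52) = Add(Mul(42, -1), 52) = Add(-42, 52) = 10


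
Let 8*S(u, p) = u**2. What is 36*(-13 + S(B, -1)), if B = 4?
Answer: -396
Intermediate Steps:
S(u, p) = u**2/8
36*(-13 + S(B, -1)) = 36*(-13 + (1/8)*4**2) = 36*(-13 + (1/8)*16) = 36*(-13 + 2) = 36*(-11) = -396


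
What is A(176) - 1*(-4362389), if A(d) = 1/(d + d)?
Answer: 1535560929/352 ≈ 4.3624e+6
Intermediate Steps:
A(d) = 1/(2*d)
A(176) - 1*(-4362389) = (1/2)/176 - 1*(-4362389) = (1/2)*(1/176) + 4362389 = 1/352 + 4362389 = 1535560929/352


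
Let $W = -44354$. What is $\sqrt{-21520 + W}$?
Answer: $i \sqrt{65874} \approx 256.66 i$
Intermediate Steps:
$\sqrt{-21520 + W} = \sqrt{-21520 - 44354} = \sqrt{-65874} = i \sqrt{65874}$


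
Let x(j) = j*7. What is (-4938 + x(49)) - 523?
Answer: -5118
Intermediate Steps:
x(j) = 7*j
(-4938 + x(49)) - 523 = (-4938 + 7*49) - 523 = (-4938 + 343) - 523 = -4595 - 523 = -5118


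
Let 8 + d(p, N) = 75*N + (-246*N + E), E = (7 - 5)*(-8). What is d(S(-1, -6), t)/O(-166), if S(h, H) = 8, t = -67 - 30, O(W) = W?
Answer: -16563/166 ≈ -99.777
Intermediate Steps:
E = -16 (E = 2*(-8) = -16)
t = -97
d(p, N) = -24 - 171*N (d(p, N) = -8 + (75*N + (-246*N - 16)) = -8 + (75*N + (-16 - 246*N)) = -8 + (-16 - 171*N) = -24 - 171*N)
d(S(-1, -6), t)/O(-166) = (-24 - 171*(-97))/(-166) = (-24 + 16587)*(-1/166) = 16563*(-1/166) = -16563/166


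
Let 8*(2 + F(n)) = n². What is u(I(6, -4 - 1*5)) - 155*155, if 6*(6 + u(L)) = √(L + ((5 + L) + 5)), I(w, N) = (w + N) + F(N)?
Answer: -96121/4 ≈ -24030.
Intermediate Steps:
F(n) = -2 + n²/8
I(w, N) = -2 + N + w + N²/8 (I(w, N) = (w + N) + (-2 + N²/8) = (N + w) + (-2 + N²/8) = -2 + N + w + N²/8)
u(L) = -6 + √(10 + 2*L)/6 (u(L) = -6 + √(L + ((5 + L) + 5))/6 = -6 + √(L + (10 + L))/6 = -6 + √(10 + 2*L)/6)
u(I(6, -4 - 1*5)) - 155*155 = (-6 + √(10 + 2*(-2 + (-4 - 1*5) + 6 + (-4 - 1*5)²/8))/6) - 155*155 = (-6 + √(10 + 2*(-2 + (-4 - 5) + 6 + (-4 - 5)²/8))/6) - 24025 = (-6 + √(10 + 2*(-2 - 9 + 6 + (⅛)*(-9)²))/6) - 24025 = (-6 + √(10 + 2*(-2 - 9 + 6 + (⅛)*81))/6) - 24025 = (-6 + √(10 + 2*(-2 - 9 + 6 + 81/8))/6) - 24025 = (-6 + √(10 + 2*(41/8))/6) - 24025 = (-6 + √(10 + 41/4)/6) - 24025 = (-6 + √(81/4)/6) - 24025 = (-6 + (⅙)*(9/2)) - 24025 = (-6 + ¾) - 24025 = -21/4 - 24025 = -96121/4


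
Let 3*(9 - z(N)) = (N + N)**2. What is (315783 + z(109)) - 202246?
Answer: 293114/3 ≈ 97705.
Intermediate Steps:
z(N) = 9 - 4*N**2/3 (z(N) = 9 - (N + N)**2/3 = 9 - 4*N**2/3)
(315783 + z(109)) - 202246 = (315783 + (9 - 4/3*109**2)) - 202246 = (315783 + (9 - 4/3*11881)) - 202246 = (315783 + (9 - 47524/3)) - 202246 = (315783 - 47497/3) - 202246 = 899852/3 - 202246 = 293114/3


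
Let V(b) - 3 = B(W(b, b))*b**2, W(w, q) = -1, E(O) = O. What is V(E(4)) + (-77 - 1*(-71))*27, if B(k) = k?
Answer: -175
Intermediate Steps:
V(b) = 3 - b**2
V(E(4)) + (-77 - 1*(-71))*27 = (3 - 1*4**2) + (-77 - 1*(-71))*27 = (3 - 1*16) + (-77 + 71)*27 = (3 - 16) - 6*27 = -13 - 162 = -175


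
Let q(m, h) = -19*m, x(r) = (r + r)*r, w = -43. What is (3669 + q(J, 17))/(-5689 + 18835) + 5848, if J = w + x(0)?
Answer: 38441147/6573 ≈ 5848.3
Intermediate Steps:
x(r) = 2*r² (x(r) = (2*r)*r = 2*r²)
J = -43 (J = -43 + 2*0² = -43 + 2*0 = -43 + 0 = -43)
(3669 + q(J, 17))/(-5689 + 18835) + 5848 = (3669 - 19*(-43))/(-5689 + 18835) + 5848 = (3669 + 817)/13146 + 5848 = 4486*(1/13146) + 5848 = 2243/6573 + 5848 = 38441147/6573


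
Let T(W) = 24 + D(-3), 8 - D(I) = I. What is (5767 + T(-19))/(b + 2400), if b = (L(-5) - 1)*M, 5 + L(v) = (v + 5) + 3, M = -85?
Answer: 1934/885 ≈ 2.1853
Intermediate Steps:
D(I) = 8 - I
L(v) = 3 + v (L(v) = -5 + ((v + 5) + 3) = -5 + ((5 + v) + 3) = -5 + (8 + v) = 3 + v)
b = 255 (b = ((3 - 5) - 1)*(-85) = (-2 - 1)*(-85) = -3*(-85) = 255)
T(W) = 35 (T(W) = 24 + (8 - 1*(-3)) = 24 + (8 + 3) = 24 + 11 = 35)
(5767 + T(-19))/(b + 2400) = (5767 + 35)/(255 + 2400) = 5802/2655 = 5802*(1/2655) = 1934/885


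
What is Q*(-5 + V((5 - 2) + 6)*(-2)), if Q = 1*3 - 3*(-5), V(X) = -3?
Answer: 18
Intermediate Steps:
Q = 18 (Q = 3 + 15 = 18)
Q*(-5 + V((5 - 2) + 6)*(-2)) = 18*(-5 - 3*(-2)) = 18*(-5 + 6) = 18*1 = 18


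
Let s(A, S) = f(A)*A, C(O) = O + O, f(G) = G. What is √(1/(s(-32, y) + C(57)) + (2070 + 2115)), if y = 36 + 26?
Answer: √5419760278/1138 ≈ 64.692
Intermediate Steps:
y = 62
C(O) = 2*O
s(A, S) = A² (s(A, S) = A*A = A²)
√(1/(s(-32, y) + C(57)) + (2070 + 2115)) = √(1/((-32)² + 2*57) + (2070 + 2115)) = √(1/(1024 + 114) + 4185) = √(1/1138 + 4185) = √(4762531/1138) = √5419760278/1138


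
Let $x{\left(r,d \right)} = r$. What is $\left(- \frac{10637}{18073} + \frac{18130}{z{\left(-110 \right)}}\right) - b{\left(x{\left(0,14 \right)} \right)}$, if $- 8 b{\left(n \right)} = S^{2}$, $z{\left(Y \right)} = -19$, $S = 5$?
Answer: $- \frac{237667279}{249736} \approx -951.67$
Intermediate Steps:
$b{\left(n \right)} = - \frac{25}{8}$ ($b{\left(n \right)} = - \frac{5^{2}}{8} = \left(- \frac{1}{8}\right) 25 = - \frac{25}{8}$)
$\left(- \frac{10637}{18073} + \frac{18130}{z{\left(-110 \right)}}\right) - b{\left(x{\left(0,14 \right)} \right)} = \left(- \frac{10637}{18073} + \frac{18130}{-19}\right) - - \frac{25}{8} = \left(\left(-10637\right) \frac{1}{18073} + 18130 \left(- \frac{1}{19}\right)\right) + \frac{25}{8} = \left(- \frac{967}{1643} - \frac{18130}{19}\right) + \frac{25}{8} = - \frac{29805963}{31217} + \frac{25}{8} = - \frac{237667279}{249736}$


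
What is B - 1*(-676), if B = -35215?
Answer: -34539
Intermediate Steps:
B - 1*(-676) = -35215 - 1*(-676) = -35215 + 676 = -34539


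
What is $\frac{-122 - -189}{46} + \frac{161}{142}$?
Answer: $\frac{4230}{1633} \approx 2.5903$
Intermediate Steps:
$\frac{-122 - -189}{46} + \frac{161}{142} = \left(-122 + 189\right) \frac{1}{46} + 161 \cdot \frac{1}{142} = 67 \cdot \frac{1}{46} + \frac{161}{142} = \frac{67}{46} + \frac{161}{142} = \frac{4230}{1633}$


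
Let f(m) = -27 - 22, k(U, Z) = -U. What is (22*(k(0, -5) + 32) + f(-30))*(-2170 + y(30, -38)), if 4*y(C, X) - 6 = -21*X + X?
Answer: -2591835/2 ≈ -1.2959e+6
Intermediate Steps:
f(m) = -49
y(C, X) = 3/2 - 5*X (y(C, X) = 3/2 + (-21*X + X)/4 = 3/2 + (-20*X)/4 = 3/2 - 5*X)
(22*(k(0, -5) + 32) + f(-30))*(-2170 + y(30, -38)) = (22*(-1*0 + 32) - 49)*(-2170 + (3/2 - 5*(-38))) = (22*(0 + 32) - 49)*(-2170 + (3/2 + 190)) = (22*32 - 49)*(-2170 + 383/2) = (704 - 49)*(-3957/2) = 655*(-3957/2) = -2591835/2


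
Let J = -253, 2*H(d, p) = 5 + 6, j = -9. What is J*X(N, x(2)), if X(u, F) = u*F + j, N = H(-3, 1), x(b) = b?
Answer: -506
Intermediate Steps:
H(d, p) = 11/2 (H(d, p) = (5 + 6)/2 = (½)*11 = 11/2)
N = 11/2 ≈ 5.5000
X(u, F) = -9 + F*u (X(u, F) = u*F - 9 = F*u - 9 = -9 + F*u)
J*X(N, x(2)) = -253*(-9 + 2*(11/2)) = -253*(-9 + 11) = -253*2 = -506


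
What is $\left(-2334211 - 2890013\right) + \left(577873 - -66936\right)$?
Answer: $-4579415$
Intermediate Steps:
$\left(-2334211 - 2890013\right) + \left(577873 - -66936\right) = -5224224 + \left(577873 + 66936\right) = -5224224 + 644809 = -4579415$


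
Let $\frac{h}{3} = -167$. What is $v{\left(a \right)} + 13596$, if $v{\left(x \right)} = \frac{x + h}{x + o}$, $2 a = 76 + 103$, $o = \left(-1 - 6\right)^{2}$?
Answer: $\frac{3765269}{277} \approx 13593.0$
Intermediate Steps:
$h = -501$ ($h = 3 \left(-167\right) = -501$)
$o = 49$ ($o = \left(-7\right)^{2} = 49$)
$a = \frac{179}{2}$ ($a = \frac{76 + 103}{2} = \frac{1}{2} \cdot 179 = \frac{179}{2} \approx 89.5$)
$v{\left(x \right)} = \frac{-501 + x}{49 + x}$ ($v{\left(x \right)} = \frac{x - 501}{x + 49} = \frac{-501 + x}{49 + x}$)
$v{\left(a \right)} + 13596 = \frac{-501 + \frac{179}{2}}{49 + \frac{179}{2}} + 13596 = \frac{1}{\frac{277}{2}} \left(- \frac{823}{2}\right) + 13596 = \frac{2}{277} \left(- \frac{823}{2}\right) + 13596 = - \frac{823}{277} + 13596 = \frac{3765269}{277}$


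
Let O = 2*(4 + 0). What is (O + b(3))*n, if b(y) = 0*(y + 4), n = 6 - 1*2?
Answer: 32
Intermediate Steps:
n = 4 (n = 6 - 2 = 4)
O = 8 (O = 2*4 = 8)
b(y) = 0 (b(y) = 0*(4 + y) = 0)
(O + b(3))*n = (8 + 0)*4 = 8*4 = 32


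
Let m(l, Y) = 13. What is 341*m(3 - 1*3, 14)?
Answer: 4433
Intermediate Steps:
341*m(3 - 1*3, 14) = 341*13 = 4433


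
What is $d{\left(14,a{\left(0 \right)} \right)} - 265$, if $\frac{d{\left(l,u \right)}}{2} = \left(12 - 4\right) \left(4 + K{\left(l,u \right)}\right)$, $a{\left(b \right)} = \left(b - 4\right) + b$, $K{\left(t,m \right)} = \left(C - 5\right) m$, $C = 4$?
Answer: $-137$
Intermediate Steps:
$K{\left(t,m \right)} = - m$ ($K{\left(t,m \right)} = \left(4 - 5\right) m = - m$)
$a{\left(b \right)} = -4 + 2 b$ ($a{\left(b \right)} = \left(-4 + b\right) + b = -4 + 2 b$)
$d{\left(l,u \right)} = 64 - 16 u$ ($d{\left(l,u \right)} = 2 \left(12 - 4\right) \left(4 - u\right) = 2 \cdot 8 \left(4 - u\right) = 2 \left(32 - 8 u\right) = 64 - 16 u$)
$d{\left(14,a{\left(0 \right)} \right)} - 265 = \left(64 - 16 \left(-4 + 2 \cdot 0\right)\right) - 265 = \left(64 - 16 \left(-4 + 0\right)\right) - 265 = \left(64 - -64\right) - 265 = \left(64 + 64\right) - 265 = 128 - 265 = -137$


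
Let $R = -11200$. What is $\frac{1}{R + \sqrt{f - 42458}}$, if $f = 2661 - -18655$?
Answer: $- \frac{5600}{62730571} - \frac{31 i \sqrt{22}}{125461142} \approx -8.9271 \cdot 10^{-5} - 1.1589 \cdot 10^{-6} i$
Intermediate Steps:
$f = 21316$ ($f = 2661 + 18655 = 21316$)
$\frac{1}{R + \sqrt{f - 42458}} = \frac{1}{-11200 + \sqrt{21316 - 42458}} = \frac{1}{-11200 + \sqrt{-21142}} = \frac{1}{-11200 + 31 i \sqrt{22}}$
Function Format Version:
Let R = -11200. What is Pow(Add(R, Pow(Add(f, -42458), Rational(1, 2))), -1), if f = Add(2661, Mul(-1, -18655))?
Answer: Add(Rational(-5600, 62730571), Mul(Rational(-31, 125461142), I, Pow(22, Rational(1, 2)))) ≈ Add(-8.9271e-5, Mul(-1.1589e-6, I))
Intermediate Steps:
f = 21316 (f = Add(2661, 18655) = 21316)
Pow(Add(R, Pow(Add(f, -42458), Rational(1, 2))), -1) = Pow(Add(-11200, Pow(Add(21316, -42458), Rational(1, 2))), -1) = Pow(Add(-11200, Pow(-21142, Rational(1, 2))), -1) = Pow(Add(-11200, Mul(31, I, Pow(22, Rational(1, 2)))), -1)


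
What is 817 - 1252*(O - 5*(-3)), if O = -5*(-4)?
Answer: -43003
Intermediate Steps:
O = 20
817 - 1252*(O - 5*(-3)) = 817 - 1252*(20 - 5*(-3)) = 817 - 1252*(20 + 15) = 817 - 1252*35 = 817 - 43820 = -43003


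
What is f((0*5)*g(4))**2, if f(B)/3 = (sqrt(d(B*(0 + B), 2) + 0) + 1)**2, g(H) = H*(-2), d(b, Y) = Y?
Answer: 153 + 108*sqrt(2) ≈ 305.73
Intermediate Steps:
g(H) = -2*H
f(B) = 3*(1 + sqrt(2))**2 (f(B) = 3*(sqrt(2 + 0) + 1)**2 = 3*(sqrt(2) + 1)**2 = 3*(1 + sqrt(2))**2)
f((0*5)*g(4))**2 = (9 + 6*sqrt(2))**2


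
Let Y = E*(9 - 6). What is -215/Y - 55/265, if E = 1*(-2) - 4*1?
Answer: 11197/954 ≈ 11.737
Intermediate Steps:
E = -6 (E = -2 - 4 = -6)
Y = -18 (Y = -6*(9 - 6) = -6*3 = -18)
-215/Y - 55/265 = -215/(-18) - 55/265 = -215*(-1/18) - 55*1/265 = 215/18 - 11/53 = 11197/954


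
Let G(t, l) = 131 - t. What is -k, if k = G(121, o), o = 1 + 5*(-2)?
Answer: -10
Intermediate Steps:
o = -9 (o = 1 - 10 = -9)
k = 10 (k = 131 - 1*121 = 131 - 121 = 10)
-k = -1*10 = -10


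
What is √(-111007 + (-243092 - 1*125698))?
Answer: I*√479797 ≈ 692.67*I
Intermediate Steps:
√(-111007 + (-243092 - 1*125698)) = √(-111007 + (-243092 - 125698)) = √(-111007 - 368790) = √(-479797) = I*√479797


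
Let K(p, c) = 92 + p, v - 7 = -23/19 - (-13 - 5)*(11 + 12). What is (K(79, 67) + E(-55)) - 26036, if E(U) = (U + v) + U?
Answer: -485549/19 ≈ -25555.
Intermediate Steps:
v = 7976/19 (v = 7 + (-23/19 - (-13 - 5)*(11 + 12)) = 7 + (-23*1/19 - (-18)*23) = 7 + (-23/19 - 1*(-414)) = 7 + (-23/19 + 414) = 7 + 7843/19 = 7976/19 ≈ 419.79)
E(U) = 7976/19 + 2*U (E(U) = (U + 7976/19) + U = (7976/19 + U) + U = 7976/19 + 2*U)
(K(79, 67) + E(-55)) - 26036 = ((92 + 79) + (7976/19 + 2*(-55))) - 26036 = (171 + (7976/19 - 110)) - 26036 = (171 + 5886/19) - 26036 = 9135/19 - 26036 = -485549/19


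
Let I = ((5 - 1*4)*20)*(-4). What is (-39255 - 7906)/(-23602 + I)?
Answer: 47161/23682 ≈ 1.9914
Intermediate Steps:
I = -80 (I = ((5 - 4)*20)*(-4) = (1*20)*(-4) = 20*(-4) = -80)
(-39255 - 7906)/(-23602 + I) = (-39255 - 7906)/(-23602 - 80) = -47161/(-23682) = -47161*(-1/23682) = 47161/23682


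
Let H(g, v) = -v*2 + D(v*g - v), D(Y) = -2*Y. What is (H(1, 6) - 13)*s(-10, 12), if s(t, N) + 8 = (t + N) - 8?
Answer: 350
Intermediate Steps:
s(t, N) = -16 + N + t (s(t, N) = -8 + ((t + N) - 8) = -8 + ((N + t) - 8) = -8 + (-8 + N + t) = -16 + N + t)
H(g, v) = -2*g*v (H(g, v) = -v*2 - 2*(v*g - v) = -2*v - 2*(g*v - v) = -2*v - 2*(-v + g*v) = -2*v + (2*v - 2*g*v) = -2*g*v)
(H(1, 6) - 13)*s(-10, 12) = (-2*1*6 - 13)*(-16 + 12 - 10) = (-12 - 13)*(-14) = -25*(-14) = 350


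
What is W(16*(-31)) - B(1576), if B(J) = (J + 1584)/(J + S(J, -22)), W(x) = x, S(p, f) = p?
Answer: -195819/394 ≈ -497.00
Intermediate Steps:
B(J) = (1584 + J)/(2*J) (B(J) = (J + 1584)/(J + J) = (1584 + J)/((2*J)) = (1584 + J)*(1/(2*J)) = (1584 + J)/(2*J))
W(16*(-31)) - B(1576) = 16*(-31) - (1584 + 1576)/(2*1576) = -496 - 3160/(2*1576) = -496 - 1*395/394 = -496 - 395/394 = -195819/394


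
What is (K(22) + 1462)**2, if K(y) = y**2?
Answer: 3786916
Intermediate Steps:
(K(22) + 1462)**2 = (22**2 + 1462)**2 = (484 + 1462)**2 = 1946**2 = 3786916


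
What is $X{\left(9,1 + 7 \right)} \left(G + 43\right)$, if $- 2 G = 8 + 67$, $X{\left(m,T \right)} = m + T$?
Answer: $\frac{187}{2} \approx 93.5$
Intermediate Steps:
$X{\left(m,T \right)} = T + m$
$G = - \frac{75}{2}$ ($G = - \frac{8 + 67}{2} = \left(- \frac{1}{2}\right) 75 = - \frac{75}{2} \approx -37.5$)
$X{\left(9,1 + 7 \right)} \left(G + 43\right) = \left(\left(1 + 7\right) + 9\right) \left(- \frac{75}{2} + 43\right) = \left(8 + 9\right) \frac{11}{2} = 17 \cdot \frac{11}{2} = \frac{187}{2}$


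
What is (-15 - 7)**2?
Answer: 484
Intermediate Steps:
(-15 - 7)**2 = (-22)**2 = 484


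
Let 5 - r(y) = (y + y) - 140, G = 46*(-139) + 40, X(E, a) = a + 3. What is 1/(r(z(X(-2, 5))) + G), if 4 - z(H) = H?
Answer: -1/6201 ≈ -0.00016126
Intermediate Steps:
X(E, a) = 3 + a
z(H) = 4 - H
G = -6354 (G = -6394 + 40 = -6354)
r(y) = 145 - 2*y (r(y) = 5 - ((y + y) - 140) = 5 - (2*y - 140) = 5 - (-140 + 2*y) = 5 + (140 - 2*y) = 145 - 2*y)
1/(r(z(X(-2, 5))) + G) = 1/((145 - 2*(4 - (3 + 5))) - 6354) = 1/((145 - 2*(4 - 1*8)) - 6354) = 1/((145 - 2*(4 - 8)) - 6354) = 1/((145 - 2*(-4)) - 6354) = 1/((145 + 8) - 6354) = 1/(153 - 6354) = 1/(-6201) = -1/6201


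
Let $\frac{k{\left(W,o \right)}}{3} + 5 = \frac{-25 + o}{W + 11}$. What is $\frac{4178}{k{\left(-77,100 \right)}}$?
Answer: $- \frac{91916}{405} \approx -226.95$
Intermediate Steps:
$k{\left(W,o \right)} = -15 + \frac{3 \left(-25 + o\right)}{11 + W}$ ($k{\left(W,o \right)} = -15 + 3 \frac{-25 + o}{W + 11} = -15 + 3 \frac{-25 + o}{11 + W} = -15 + \frac{3 \left(-25 + o\right)}{11 + W}$)
$\frac{4178}{k{\left(-77,100 \right)}} = \frac{4178}{3 \frac{1}{11 - 77} \left(-80 + 100 - -385\right)} = \frac{4178}{3 \frac{1}{-66} \left(-80 + 100 + 385\right)} = \frac{4178}{3 \left(- \frac{1}{66}\right) 405} = \frac{4178}{- \frac{405}{22}} = 4178 \left(- \frac{22}{405}\right) = - \frac{91916}{405}$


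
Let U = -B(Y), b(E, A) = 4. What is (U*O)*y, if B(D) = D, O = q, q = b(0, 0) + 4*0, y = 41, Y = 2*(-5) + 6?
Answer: 656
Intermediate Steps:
Y = -4 (Y = -10 + 6 = -4)
q = 4 (q = 4 + 4*0 = 4 + 0 = 4)
O = 4
U = 4 (U = -1*(-4) = 4)
(U*O)*y = (4*4)*41 = 16*41 = 656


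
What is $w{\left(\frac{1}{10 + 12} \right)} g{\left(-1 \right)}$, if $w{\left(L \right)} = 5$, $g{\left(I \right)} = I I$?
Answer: $5$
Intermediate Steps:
$g{\left(I \right)} = I^{2}$
$w{\left(\frac{1}{10 + 12} \right)} g{\left(-1 \right)} = 5 \left(-1\right)^{2} = 5 \cdot 1 = 5$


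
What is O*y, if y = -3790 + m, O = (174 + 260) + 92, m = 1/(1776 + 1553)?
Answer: -6636494134/3329 ≈ -1.9935e+6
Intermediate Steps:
m = 1/3329 ≈ 0.00030039
O = 526 (O = 434 + 92 = 526)
y = -12616909/3329 (y = -3790 + 1/3329 = -12616909/3329 ≈ -3790.0)
O*y = 526*(-12616909/3329) = -6636494134/3329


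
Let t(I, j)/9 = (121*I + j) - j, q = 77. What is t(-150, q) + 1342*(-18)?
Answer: -187506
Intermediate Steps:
t(I, j) = 1089*I (t(I, j) = 9*((121*I + j) - j) = 9*((j + 121*I) - j) = 9*(121*I) = 1089*I)
t(-150, q) + 1342*(-18) = 1089*(-150) + 1342*(-18) = -163350 - 24156 = -187506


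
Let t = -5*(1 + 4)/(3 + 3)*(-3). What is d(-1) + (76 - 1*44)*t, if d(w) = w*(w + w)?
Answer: 402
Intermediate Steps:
d(w) = 2*w² (d(w) = w*(2*w) = 2*w²)
t = 25/2 (t = -25/6*(-3) = 25/2 ≈ 12.500)
d(-1) + (76 - 1*44)*t = 2*(-1)² + (76 - 1*44)*(25/2) = 2*1 + (76 - 44)*(25/2) = 2 + 32*(25/2) = 2 + 400 = 402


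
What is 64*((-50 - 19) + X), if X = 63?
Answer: -384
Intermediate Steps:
64*((-50 - 19) + X) = 64*((-50 - 19) + 63) = 64*(-69 + 63) = 64*(-6) = -384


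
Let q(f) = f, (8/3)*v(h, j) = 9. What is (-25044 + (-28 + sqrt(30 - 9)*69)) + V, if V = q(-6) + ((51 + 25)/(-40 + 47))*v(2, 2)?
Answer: -350579/14 + 69*sqrt(21) ≈ -24725.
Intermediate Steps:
v(h, j) = 27/8 (v(h, j) = (3/8)*9 = 27/8)
V = 429/14 (V = -6 + ((51 + 25)/(-40 + 47))*(27/8) = -6 + (76/7)*(27/8) = -6 + 513/14 = 429/14 ≈ 30.643)
(-25044 + (-28 + sqrt(30 - 9)*69)) + V = (-25044 + (-28 + sqrt(30 - 9)*69)) + 429/14 = (-25044 + (-28 + sqrt(21)*69)) + 429/14 = (-25044 + (-28 + 69*sqrt(21))) + 429/14 = (-25072 + 69*sqrt(21)) + 429/14 = -350579/14 + 69*sqrt(21)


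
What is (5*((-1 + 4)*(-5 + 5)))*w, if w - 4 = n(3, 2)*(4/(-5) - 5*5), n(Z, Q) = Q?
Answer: 0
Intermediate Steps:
w = -238/5 (w = 4 + 2*(4/(-5) - 5*5) = 4 + 2*(4*(-⅕) - 25) = 4 + 2*(-⅘ - 25) = 4 + 2*(-129/5) = 4 - 258/5 = -238/5 ≈ -47.600)
(5*((-1 + 4)*(-5 + 5)))*w = (5*((-1 + 4)*(-5 + 5)))*(-238/5) = (5*(3*0))*(-238/5) = (5*0)*(-238/5) = 0*(-238/5) = 0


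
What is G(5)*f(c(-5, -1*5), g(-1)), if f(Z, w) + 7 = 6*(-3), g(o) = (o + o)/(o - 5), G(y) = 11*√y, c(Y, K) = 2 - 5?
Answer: -275*√5 ≈ -614.92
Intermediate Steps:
c(Y, K) = -3
g(o) = 2*o/(-5 + o) (g(o) = (2*o)/(-5 + o) = 2*o/(-5 + o))
f(Z, w) = -25 (f(Z, w) = -7 + 6*(-3) = -7 - 18 = -25)
G(5)*f(c(-5, -1*5), g(-1)) = (11*√5)*(-25) = -275*√5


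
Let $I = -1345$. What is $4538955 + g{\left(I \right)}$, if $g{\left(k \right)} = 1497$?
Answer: $4540452$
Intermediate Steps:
$4538955 + g{\left(I \right)} = 4538955 + 1497 = 4540452$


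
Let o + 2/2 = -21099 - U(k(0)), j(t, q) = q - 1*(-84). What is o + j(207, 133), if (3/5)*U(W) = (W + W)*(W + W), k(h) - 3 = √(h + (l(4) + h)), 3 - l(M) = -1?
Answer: -63149/3 ≈ -21050.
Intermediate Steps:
l(M) = 4 (l(M) = 3 - 1*(-1) = 3 + 1 = 4)
j(t, q) = 84 + q (j(t, q) = q + 84 = 84 + q)
k(h) = 3 + √(4 + 2*h) (k(h) = 3 + √(h + (4 + h)) = 3 + √(4 + 2*h))
U(W) = 20*W²/3 (U(W) = 5*((W + W)*(W + W))/3 = 5*((2*W)*(2*W))/3 = 5*(4*W²)/3 = 20*W²/3)
o = -63800/3 (o = -1 + (-21099 - 20*(3 + √(4 + 2*0))²/3) = -1 + (-21099 - 20*(3 + √(4 + 0))²/3) = -1 + (-21099 - 20*(3 + √4)²/3) = -1 + (-21099 - 20*(3 + 2)²/3) = -1 + (-21099 - 20*5²/3) = -1 + (-21099 - 20*25/3) = -1 + (-21099 - 1*500/3) = -1 + (-21099 - 500/3) = -1 - 63797/3 = -63800/3 ≈ -21267.)
o + j(207, 133) = -63800/3 + (84 + 133) = -63800/3 + 217 = -63149/3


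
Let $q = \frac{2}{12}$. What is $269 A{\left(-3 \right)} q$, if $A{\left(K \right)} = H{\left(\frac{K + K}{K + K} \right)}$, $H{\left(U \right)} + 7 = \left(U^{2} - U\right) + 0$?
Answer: $- \frac{1883}{6} \approx -313.83$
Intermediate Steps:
$H{\left(U \right)} = -7 + U^{2} - U$ ($H{\left(U \right)} = -7 + \left(\left(U^{2} - U\right) + 0\right) = -7 + \left(U^{2} - U\right) = -7 + U^{2} - U$)
$q = \frac{1}{6}$ ($q = 2 \cdot \frac{1}{12} = \frac{1}{6} \approx 0.16667$)
$A{\left(K \right)} = -7$ ($A{\left(K \right)} = -7 + \left(\frac{K + K}{K + K}\right)^{2} - \frac{K + K}{K + K} = -7 + \left(\frac{2 K}{2 K}\right)^{2} - \frac{2 K}{2 K} = -7 + \left(2 K \frac{1}{2 K}\right)^{2} - 2 K \frac{1}{2 K} = -7 + 1^{2} - 1 = -7 + 1 - 1 = -7$)
$269 A{\left(-3 \right)} q = 269 \left(\left(-7\right) \frac{1}{6}\right) = 269 \left(- \frac{7}{6}\right) = - \frac{1883}{6}$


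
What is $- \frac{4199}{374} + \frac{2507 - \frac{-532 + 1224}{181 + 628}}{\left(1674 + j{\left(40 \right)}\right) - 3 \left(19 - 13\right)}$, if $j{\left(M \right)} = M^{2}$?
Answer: $- \frac{27546333}{2634104} \approx -10.458$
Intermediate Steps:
$- \frac{4199}{374} + \frac{2507 - \frac{-532 + 1224}{181 + 628}}{\left(1674 + j{\left(40 \right)}\right) - 3 \left(19 - 13\right)} = - \frac{4199}{374} + \frac{2507 - \frac{-532 + 1224}{181 + 628}}{\left(1674 + 40^{2}\right) - 3 \left(19 - 13\right)} = \left(-4199\right) \frac{1}{374} + \frac{2507 - \frac{692}{809}}{\left(1674 + 1600\right) - 18} = - \frac{247}{22} + \frac{2507 - 692 \cdot \frac{1}{809}}{3274 - 18} = - \frac{247}{22} + \frac{2507 - \frac{692}{809}}{3256} = - \frac{247}{22} + \left(2507 - \frac{692}{809}\right) \frac{1}{3256} = - \frac{247}{22} + \frac{2027471}{809} \cdot \frac{1}{3256} = - \frac{247}{22} + \frac{2027471}{2634104} = - \frac{27546333}{2634104}$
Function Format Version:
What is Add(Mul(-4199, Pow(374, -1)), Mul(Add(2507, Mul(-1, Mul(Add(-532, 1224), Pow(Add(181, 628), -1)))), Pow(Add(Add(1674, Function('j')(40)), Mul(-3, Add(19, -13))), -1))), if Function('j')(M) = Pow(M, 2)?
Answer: Rational(-27546333, 2634104) ≈ -10.458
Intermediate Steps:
Add(Mul(-4199, Pow(374, -1)), Mul(Add(2507, Mul(-1, Mul(Add(-532, 1224), Pow(Add(181, 628), -1)))), Pow(Add(Add(1674, Function('j')(40)), Mul(-3, Add(19, -13))), -1))) = Add(Mul(-4199, Pow(374, -1)), Mul(Add(2507, Mul(-1, Mul(Add(-532, 1224), Pow(Add(181, 628), -1)))), Pow(Add(Add(1674, Pow(40, 2)), Mul(-3, Add(19, -13))), -1))) = Add(Mul(-4199, Rational(1, 374)), Mul(Add(2507, Mul(-1, Mul(692, Pow(809, -1)))), Pow(Add(Add(1674, 1600), Mul(-3, 6)), -1))) = Add(Rational(-247, 22), Mul(Add(2507, Mul(-1, Mul(692, Rational(1, 809)))), Pow(Add(3274, -18), -1))) = Add(Rational(-247, 22), Mul(Add(2507, Mul(-1, Rational(692, 809))), Pow(3256, -1))) = Add(Rational(-247, 22), Mul(Add(2507, Rational(-692, 809)), Rational(1, 3256))) = Add(Rational(-247, 22), Mul(Rational(2027471, 809), Rational(1, 3256))) = Add(Rational(-247, 22), Rational(2027471, 2634104)) = Rational(-27546333, 2634104)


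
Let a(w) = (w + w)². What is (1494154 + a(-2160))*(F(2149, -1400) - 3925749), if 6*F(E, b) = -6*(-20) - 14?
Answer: -237387646829476/3 ≈ -7.9129e+13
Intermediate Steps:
a(w) = 4*w² (a(w) = (2*w)² = 4*w²)
F(E, b) = 53/3 (F(E, b) = (-6*(-20) - 14)/6 = (120 - 14)/6 = (⅙)*106 = 53/3)
(1494154 + a(-2160))*(F(2149, -1400) - 3925749) = (1494154 + 4*(-2160)²)*(53/3 - 3925749) = (1494154 + 4*4665600)*(-11777194/3) = (1494154 + 18662400)*(-11777194/3) = 20156554*(-11777194/3) = -237387646829476/3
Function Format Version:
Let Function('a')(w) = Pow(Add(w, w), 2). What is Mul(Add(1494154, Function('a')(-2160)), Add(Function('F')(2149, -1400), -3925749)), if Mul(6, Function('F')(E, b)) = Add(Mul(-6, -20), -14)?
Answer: Rational(-237387646829476, 3) ≈ -7.9129e+13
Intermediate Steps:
Function('a')(w) = Mul(4, Pow(w, 2)) (Function('a')(w) = Pow(Mul(2, w), 2) = Mul(4, Pow(w, 2)))
Function('F')(E, b) = Rational(53, 3) (Function('F')(E, b) = Mul(Rational(1, 6), Add(Mul(-6, -20), -14)) = Mul(Rational(1, 6), Add(120, -14)) = Mul(Rational(1, 6), 106) = Rational(53, 3))
Mul(Add(1494154, Function('a')(-2160)), Add(Function('F')(2149, -1400), -3925749)) = Mul(Add(1494154, Mul(4, Pow(-2160, 2))), Add(Rational(53, 3), -3925749)) = Mul(Add(1494154, Mul(4, 4665600)), Rational(-11777194, 3)) = Mul(Add(1494154, 18662400), Rational(-11777194, 3)) = Mul(20156554, Rational(-11777194, 3)) = Rational(-237387646829476, 3)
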